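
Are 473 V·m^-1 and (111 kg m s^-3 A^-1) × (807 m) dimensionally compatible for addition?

No

In SI base units:
  473 V·m^-1:  V·m⁻¹ = J·C⁻¹·m⁻¹ = kg·m·s⁻³·A⁻¹
  (111 kg m s^-3 A^-1) × (807 m):  [kg·m·s⁻³·A⁻¹] · [m] = kg·m²·s⁻³·A⁻¹
kg·m·s⁻³·A⁻¹ ≠ kg·m²·s⁻³·A⁻¹, so they cannot be added.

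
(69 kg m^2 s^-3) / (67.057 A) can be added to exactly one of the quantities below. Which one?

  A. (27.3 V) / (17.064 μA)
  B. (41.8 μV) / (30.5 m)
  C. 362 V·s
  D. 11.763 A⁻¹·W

Reference: [kg·m²·s⁻³] / [A] = kg·m²·s⁻³·A⁻¹.
Each option:
  A. [kg·m²·s⁻³·A⁻¹] / [A] = kg·m²·s⁻³·A⁻²
  B. [kg·m²·s⁻³·A⁻¹] / [m] = kg·m·s⁻³·A⁻¹
  C. V·s = J·C⁻¹·s = kg·m²·s⁻²·A⁻¹
  D. W·A⁻¹ = J·s⁻¹·A⁻¹ = kg·m²·s⁻³·A⁻¹  ← same
Only D. matches kg·m²·s⁻³·A⁻¹.

D.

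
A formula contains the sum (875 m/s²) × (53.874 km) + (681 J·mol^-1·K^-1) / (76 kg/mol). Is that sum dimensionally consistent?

No

Reduce each to base SI dimensions:
  (875 m/s²) × (53.874 km):  [m·s⁻²] · [m] = m²·s⁻²
  (681 J·mol^-1·K^-1) / (76 kg/mol):  [kg·m²·s⁻²·K⁻¹·mol⁻¹] / [kg·mol⁻¹] = m²·s⁻²·K⁻¹
m²·s⁻² ≠ m²·s⁻²·K⁻¹, so they cannot be added.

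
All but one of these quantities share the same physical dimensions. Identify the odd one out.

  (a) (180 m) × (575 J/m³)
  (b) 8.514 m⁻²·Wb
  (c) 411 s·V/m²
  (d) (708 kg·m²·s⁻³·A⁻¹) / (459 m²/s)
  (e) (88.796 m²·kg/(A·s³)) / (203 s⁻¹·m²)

Reduce each to base SI dimensions:
  (a) [m] · [kg·m⁻¹·s⁻²] = kg·s⁻²
  (b) Wb·m⁻² = V·s·m⁻² = kg·s⁻²·A⁻¹
  (c) V·s·m⁻² = J·C⁻¹·s·m⁻² = kg·s⁻²·A⁻¹
  (d) [kg·m²·s⁻³·A⁻¹] / [m²·s⁻¹] = kg·s⁻²·A⁻¹
  (e) [kg·m²·s⁻³·A⁻¹] / [m²·s⁻¹] = kg·s⁻²·A⁻¹
All reduce to kg·s⁻²·A⁻¹ except (a), which is kg·s⁻².

(a)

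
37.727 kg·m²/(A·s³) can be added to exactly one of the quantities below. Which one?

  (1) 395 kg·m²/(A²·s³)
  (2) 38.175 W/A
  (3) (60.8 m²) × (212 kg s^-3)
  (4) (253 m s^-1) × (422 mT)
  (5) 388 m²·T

Reference: kg·m²·s⁻³·A⁻¹.
Each option:
  (1) kg·m²·s⁻³·A⁻²
  (2) W·A⁻¹ = J·s⁻¹·A⁻¹ = kg·m²·s⁻³·A⁻¹  ← same
  (3) [m²] · [kg·s⁻³] = kg·m²·s⁻³
  (4) [m·s⁻¹] · [kg·s⁻²·A⁻¹] = kg·m·s⁻³·A⁻¹
  (5) T·m² = Wb·m⁻²·m² = kg·m²·s⁻²·A⁻¹
Only (2) matches kg·m²·s⁻³·A⁻¹.

(2)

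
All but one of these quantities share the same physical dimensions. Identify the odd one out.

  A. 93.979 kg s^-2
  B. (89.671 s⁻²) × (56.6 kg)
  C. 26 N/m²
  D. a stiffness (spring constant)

C.

Work out the base dimensions of each:
  A. kg·s⁻²
  B. [s⁻²] · [kg] = kg·s⁻²
  C. N·m⁻² = kg·m·s⁻²·m⁻² = kg·m⁻¹·s⁻²
  D. [stiffness (spring constant)] = kg·s⁻²
All reduce to kg·s⁻² except C., which is kg·m⁻¹·s⁻².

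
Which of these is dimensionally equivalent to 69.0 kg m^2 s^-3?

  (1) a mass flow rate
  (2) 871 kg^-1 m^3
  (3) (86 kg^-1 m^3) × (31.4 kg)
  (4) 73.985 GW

Reference: kg·m²·s⁻³.
Each option:
  (1) [mass flow rate] = kg·s⁻¹
  (2) kg⁻¹·m³
  (3) [kg⁻¹·m³] · [kg] = m³
  (4) W = J·s⁻¹ = kg·m²·s⁻³  ← same
Only (4) matches kg·m²·s⁻³.

(4)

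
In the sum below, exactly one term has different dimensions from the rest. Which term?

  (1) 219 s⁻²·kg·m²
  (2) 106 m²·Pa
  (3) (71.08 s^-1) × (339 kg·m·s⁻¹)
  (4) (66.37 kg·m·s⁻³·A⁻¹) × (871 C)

(1)

Expand each in SI base units:
  (1) kg·m²·s⁻²
  (2) Pa·m² = N·m⁻²·m² = kg·m·s⁻²
  (3) [s⁻¹] · [kg·m·s⁻¹] = kg·m·s⁻²
  (4) [kg·m·s⁻³·A⁻¹] · [s·A] = kg·m·s⁻²
All reduce to kg·m·s⁻² except (1), which is kg·m²·s⁻².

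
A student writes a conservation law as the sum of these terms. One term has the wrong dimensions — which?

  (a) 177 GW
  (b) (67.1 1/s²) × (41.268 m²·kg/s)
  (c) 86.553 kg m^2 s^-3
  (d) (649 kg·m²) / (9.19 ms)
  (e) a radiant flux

Work out the base dimensions of each:
  (a) W = J·s⁻¹ = kg·m²·s⁻³
  (b) [s⁻²] · [kg·m²·s⁻¹] = kg·m²·s⁻³
  (c) kg·m²·s⁻³
  (d) [kg·m²] / [s] = kg·m²·s⁻¹
  (e) [radiant flux] = kg·m²·s⁻³
All reduce to kg·m²·s⁻³ except (d), which is kg·m²·s⁻¹.

(d)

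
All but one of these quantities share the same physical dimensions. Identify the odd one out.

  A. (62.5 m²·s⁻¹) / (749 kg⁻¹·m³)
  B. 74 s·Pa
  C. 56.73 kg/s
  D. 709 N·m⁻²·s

C.

Dimensions:
  A. [m²·s⁻¹] / [kg⁻¹·m³] = kg·m⁻¹·s⁻¹
  B. Pa·s = N·m⁻²·s = kg·m⁻¹·s⁻¹
  C. kg·s⁻¹
  D. N·s·m⁻² = kg·m·s⁻²·s·m⁻² = kg·m⁻¹·s⁻¹
All reduce to kg·m⁻¹·s⁻¹ except C., which is kg·s⁻¹.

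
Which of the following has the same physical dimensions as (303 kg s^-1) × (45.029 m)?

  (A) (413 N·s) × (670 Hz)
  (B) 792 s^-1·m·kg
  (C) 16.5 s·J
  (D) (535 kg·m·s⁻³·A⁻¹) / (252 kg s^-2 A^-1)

Reference: [kg·s⁻¹] · [m] = kg·m·s⁻¹.
Each option:
  (A) [kg·m·s⁻¹] · [s⁻¹] = kg·m·s⁻²
  (B) kg·m·s⁻¹  ← same
  (C) J·s = N·m·s = kg·m²·s⁻¹
  (D) [kg·m·s⁻³·A⁻¹] / [kg·s⁻²·A⁻¹] = m·s⁻¹
Only (B) matches kg·m·s⁻¹.

(B)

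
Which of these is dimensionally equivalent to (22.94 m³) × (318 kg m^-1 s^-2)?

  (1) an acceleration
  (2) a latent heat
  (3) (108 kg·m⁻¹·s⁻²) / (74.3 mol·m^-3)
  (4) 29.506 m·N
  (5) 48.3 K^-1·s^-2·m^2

Reference: [m³] · [kg·m⁻¹·s⁻²] = kg·m²·s⁻².
Each option:
  (1) [acceleration] = m·s⁻²
  (2) [latent heat] = m²·s⁻²
  (3) [kg·m⁻¹·s⁻²] / [m⁻³·mol] = kg·m²·s⁻²·mol⁻¹
  (4) N·m = kg·m·s⁻²·m = kg·m²·s⁻²  ← same
  (5) m²·s⁻²·K⁻¹
Only (4) matches kg·m²·s⁻².

(4)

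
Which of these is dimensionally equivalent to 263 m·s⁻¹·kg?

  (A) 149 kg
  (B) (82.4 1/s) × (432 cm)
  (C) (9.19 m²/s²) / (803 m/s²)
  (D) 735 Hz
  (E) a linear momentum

(E)

Reference: kg·m·s⁻¹.
Each option:
  (A) kg
  (B) [s⁻¹] · [m] = m·s⁻¹
  (C) [m²·s⁻²] / [m·s⁻²] = m
  (D) Hz = s⁻¹
  (E) [linear momentum] = kg·m·s⁻¹  ← same
Only (E) matches kg·m·s⁻¹.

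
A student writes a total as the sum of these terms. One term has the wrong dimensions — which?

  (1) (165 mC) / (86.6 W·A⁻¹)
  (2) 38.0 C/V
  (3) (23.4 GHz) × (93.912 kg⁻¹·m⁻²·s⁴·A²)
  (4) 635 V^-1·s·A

Reduce each to base SI dimensions:
  (1) [s·A] / [kg·m²·s⁻³·A⁻¹] = kg⁻¹·m⁻²·s⁴·A²
  (2) C·V⁻¹ = s·A·(J·C⁻¹)⁻¹ = kg⁻¹·m⁻²·s⁴·A²
  (3) [s⁻¹] · [kg⁻¹·m⁻²·s⁴·A²] = kg⁻¹·m⁻²·s³·A²
  (4) A·s·V⁻¹ = A·s·(J·C⁻¹)⁻¹ = kg⁻¹·m⁻²·s⁴·A²
All reduce to kg⁻¹·m⁻²·s⁴·A² except (3), which is kg⁻¹·m⁻²·s³·A².

(3)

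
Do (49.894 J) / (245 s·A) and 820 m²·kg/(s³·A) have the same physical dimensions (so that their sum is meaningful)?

Yes

Work out the base dimensions of each:
  (49.894 J) / (245 s·A):  [kg·m²·s⁻²] / [s·A] = kg·m²·s⁻³·A⁻¹
  820 m²·kg/(s³·A):  kg·m²·s⁻³·A⁻¹
Both are kg·m²·s⁻³·A⁻¹, so they have the same dimensions and can be added.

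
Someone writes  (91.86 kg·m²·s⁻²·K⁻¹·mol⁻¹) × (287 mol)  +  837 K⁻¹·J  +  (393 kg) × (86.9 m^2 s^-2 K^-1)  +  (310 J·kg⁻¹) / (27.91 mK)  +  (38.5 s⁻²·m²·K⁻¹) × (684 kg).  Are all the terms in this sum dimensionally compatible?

Reduce each to base SI dimensions:
  (91.86 kg·m²·s⁻²·K⁻¹·mol⁻¹) × (287 mol):  [kg·m²·s⁻²·K⁻¹·mol⁻¹] · [mol] = kg·m²·s⁻²·K⁻¹
  837 K⁻¹·J:  J·K⁻¹ = N·m·K⁻¹ = kg·m²·s⁻²·K⁻¹
  (393 kg) × (86.9 m^2 s^-2 K^-1):  [kg] · [m²·s⁻²·K⁻¹] = kg·m²·s⁻²·K⁻¹
  (310 J·kg⁻¹) / (27.91 mK):  [m²·s⁻²] / [K] = m²·s⁻²·K⁻¹
  (38.5 s⁻²·m²·K⁻¹) × (684 kg):  [m²·s⁻²·K⁻¹] · [kg] = kg·m²·s⁻²·K⁻¹
The terms do not share a single dimension (kg·m²·s⁻²·K⁻¹ vs m²·s⁻²·K⁻¹).

No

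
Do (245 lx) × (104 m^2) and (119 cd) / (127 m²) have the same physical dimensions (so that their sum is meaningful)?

Dimensions:
  (245 lx) × (104 m^2):  [m⁻²·cd] · [m²] = cd
  (119 cd) / (127 m²):  [cd] / [m²] = m⁻²·cd
cd ≠ m⁻²·cd, so they cannot be added.

No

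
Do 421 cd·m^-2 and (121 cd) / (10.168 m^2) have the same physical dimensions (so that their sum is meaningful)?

Yes

Work out the base dimensions of each:
  421 cd·m^-2:  cd·m⁻² = m⁻²·cd
  (121 cd) / (10.168 m^2):  [cd] / [m²] = m⁻²·cd
Both are m⁻²·cd, so they have the same dimensions and can be added.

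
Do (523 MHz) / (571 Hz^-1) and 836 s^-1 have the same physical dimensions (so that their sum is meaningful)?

No

In SI base units:
  (523 MHz) / (571 Hz^-1):  [s⁻¹] / [s] = s⁻²
  836 s^-1:  s⁻¹
s⁻² ≠ s⁻¹, so they cannot be added.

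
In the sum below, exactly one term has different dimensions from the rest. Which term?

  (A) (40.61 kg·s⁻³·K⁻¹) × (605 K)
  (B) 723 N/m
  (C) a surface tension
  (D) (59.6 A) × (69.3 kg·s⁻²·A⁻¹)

(A)

In SI base units:
  (A) [kg·s⁻³·K⁻¹] · [K] = kg·s⁻³
  (B) N·m⁻¹ = kg·m·s⁻²·m⁻¹ = kg·s⁻²
  (C) [surface tension] = kg·s⁻²
  (D) [A] · [kg·s⁻²·A⁻¹] = kg·s⁻²
All reduce to kg·s⁻² except (A), which is kg·s⁻³.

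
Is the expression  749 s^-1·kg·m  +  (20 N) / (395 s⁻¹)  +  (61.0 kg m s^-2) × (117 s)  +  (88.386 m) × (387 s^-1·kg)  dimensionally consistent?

Yes

Reduce each to base SI dimensions:
  749 s^-1·kg·m:  kg·m·s⁻¹
  (20 N) / (395 s⁻¹):  [kg·m·s⁻²] / [s⁻¹] = kg·m·s⁻¹
  (61.0 kg m s^-2) × (117 s):  [kg·m·s⁻²] · [s] = kg·m·s⁻¹
  (88.386 m) × (387 s^-1·kg):  [m] · [kg·s⁻¹] = kg·m·s⁻¹
Every term reduces to kg·m·s⁻¹.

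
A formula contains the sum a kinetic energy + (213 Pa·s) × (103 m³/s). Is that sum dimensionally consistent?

Yes

In SI base units:
  a kinetic energy:  [kinetic energy] = kg·m²·s⁻²
  (213 Pa·s) × (103 m³/s):  [kg·m⁻¹·s⁻¹] · [m³·s⁻¹] = kg·m²·s⁻²
Both are kg·m²·s⁻², so they have the same dimensions and can be added.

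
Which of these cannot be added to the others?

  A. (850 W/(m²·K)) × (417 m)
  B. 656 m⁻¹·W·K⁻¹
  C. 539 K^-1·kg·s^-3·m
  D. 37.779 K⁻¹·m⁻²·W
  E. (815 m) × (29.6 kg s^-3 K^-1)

D.

In SI base units:
  A. [kg·s⁻³·K⁻¹] · [m] = kg·m·s⁻³·K⁻¹
  B. W·m⁻¹·K⁻¹ = J·s⁻¹·m⁻¹·K⁻¹ = kg·m·s⁻³·K⁻¹
  C. kg·m·s⁻³·K⁻¹
  D. W·m⁻²·K⁻¹ = J·s⁻¹·m⁻²·K⁻¹ = kg·s⁻³·K⁻¹
  E. [m] · [kg·s⁻³·K⁻¹] = kg·m·s⁻³·K⁻¹
All reduce to kg·m·s⁻³·K⁻¹ except D., which is kg·s⁻³·K⁻¹.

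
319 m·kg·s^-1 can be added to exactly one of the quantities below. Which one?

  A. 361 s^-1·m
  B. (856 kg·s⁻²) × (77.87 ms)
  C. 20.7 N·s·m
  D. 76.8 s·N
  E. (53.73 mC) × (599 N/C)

D.

Reference: kg·m·s⁻¹.
Each option:
  A. m·s⁻¹
  B. [kg·s⁻²] · [s] = kg·s⁻¹
  C. N·m·s = kg·m·s⁻²·m·s = kg·m²·s⁻¹
  D. N·s = kg·m·s⁻²·s = kg·m·s⁻¹  ← same
  E. [s·A] · [kg·m·s⁻³·A⁻¹] = kg·m·s⁻²
Only D. matches kg·m·s⁻¹.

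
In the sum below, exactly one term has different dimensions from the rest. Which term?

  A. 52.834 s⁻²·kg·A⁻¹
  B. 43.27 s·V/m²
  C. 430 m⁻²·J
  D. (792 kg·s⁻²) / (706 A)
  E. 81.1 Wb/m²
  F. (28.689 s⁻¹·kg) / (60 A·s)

Dimensions:
  A. kg·s⁻²·A⁻¹
  B. V·s·m⁻² = J·C⁻¹·s·m⁻² = kg·s⁻²·A⁻¹
  C. J·m⁻² = N·m·m⁻² = kg·s⁻²
  D. [kg·s⁻²] / [A] = kg·s⁻²·A⁻¹
  E. Wb·m⁻² = V·s·m⁻² = kg·s⁻²·A⁻¹
  F. [kg·s⁻¹] / [s·A] = kg·s⁻²·A⁻¹
All reduce to kg·s⁻²·A⁻¹ except C., which is kg·s⁻².

C.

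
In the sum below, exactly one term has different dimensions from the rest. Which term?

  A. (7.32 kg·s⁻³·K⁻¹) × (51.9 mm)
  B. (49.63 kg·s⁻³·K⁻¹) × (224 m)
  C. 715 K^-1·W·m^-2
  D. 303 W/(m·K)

C.

Reduce each to base SI dimensions:
  A. [kg·s⁻³·K⁻¹] · [m] = kg·m·s⁻³·K⁻¹
  B. [kg·s⁻³·K⁻¹] · [m] = kg·m·s⁻³·K⁻¹
  C. W·m⁻²·K⁻¹ = J·s⁻¹·m⁻²·K⁻¹ = kg·s⁻³·K⁻¹
  D. W·m⁻¹·K⁻¹ = J·s⁻¹·m⁻¹·K⁻¹ = kg·m·s⁻³·K⁻¹
All reduce to kg·m·s⁻³·K⁻¹ except C., which is kg·s⁻³·K⁻¹.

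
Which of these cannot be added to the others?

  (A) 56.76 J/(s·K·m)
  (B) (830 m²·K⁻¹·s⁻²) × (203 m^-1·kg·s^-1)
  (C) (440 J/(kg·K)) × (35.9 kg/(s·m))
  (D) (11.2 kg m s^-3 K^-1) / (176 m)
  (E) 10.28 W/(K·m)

(D)

Work out the base dimensions of each:
  (A) J·s⁻¹·m⁻¹·K⁻¹ = N·m·s⁻¹·m⁻¹·K⁻¹ = kg·m·s⁻³·K⁻¹
  (B) [m²·s⁻²·K⁻¹] · [kg·m⁻¹·s⁻¹] = kg·m·s⁻³·K⁻¹
  (C) [m²·s⁻²·K⁻¹] · [kg·m⁻¹·s⁻¹] = kg·m·s⁻³·K⁻¹
  (D) [kg·m·s⁻³·K⁻¹] / [m] = kg·s⁻³·K⁻¹
  (E) W·m⁻¹·K⁻¹ = J·s⁻¹·m⁻¹·K⁻¹ = kg·m·s⁻³·K⁻¹
All reduce to kg·m·s⁻³·K⁻¹ except (D), which is kg·s⁻³·K⁻¹.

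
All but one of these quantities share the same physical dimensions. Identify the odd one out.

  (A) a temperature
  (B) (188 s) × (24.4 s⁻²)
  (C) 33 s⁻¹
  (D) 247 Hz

In SI base units:
  (A) [temperature] = K
  (B) [s] · [s⁻²] = s⁻¹
  (C) s⁻¹
  (D) Hz = s⁻¹
All reduce to s⁻¹ except (A), which is K.

(A)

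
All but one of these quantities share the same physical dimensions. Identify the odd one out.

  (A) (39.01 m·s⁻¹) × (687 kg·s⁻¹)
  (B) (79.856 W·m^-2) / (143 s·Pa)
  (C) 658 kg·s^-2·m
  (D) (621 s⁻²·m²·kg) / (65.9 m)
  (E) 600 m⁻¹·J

Reduce each to base SI dimensions:
  (A) [m·s⁻¹] · [kg·s⁻¹] = kg·m·s⁻²
  (B) [kg·s⁻³] / [kg·m⁻¹·s⁻¹] = m·s⁻²
  (C) kg·m·s⁻²
  (D) [kg·m²·s⁻²] / [m] = kg·m·s⁻²
  (E) J·m⁻¹ = N·m·m⁻¹ = kg·m·s⁻²
All reduce to kg·m·s⁻² except (B), which is m·s⁻².

(B)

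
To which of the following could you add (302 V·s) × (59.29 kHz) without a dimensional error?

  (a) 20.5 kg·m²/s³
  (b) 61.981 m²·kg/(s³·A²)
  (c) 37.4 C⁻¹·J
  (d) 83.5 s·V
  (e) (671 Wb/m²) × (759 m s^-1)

(c)

Reference: [kg·m²·s⁻²·A⁻¹] · [s⁻¹] = kg·m²·s⁻³·A⁻¹.
Each option:
  (a) kg·m²·s⁻³
  (b) kg·m²·s⁻³·A⁻²
  (c) J·C⁻¹ = N·m·(s·A)⁻¹ = kg·m²·s⁻³·A⁻¹  ← same
  (d) V·s = J·C⁻¹·s = kg·m²·s⁻²·A⁻¹
  (e) [kg·s⁻²·A⁻¹] · [m·s⁻¹] = kg·m·s⁻³·A⁻¹
Only (c) matches kg·m²·s⁻³·A⁻¹.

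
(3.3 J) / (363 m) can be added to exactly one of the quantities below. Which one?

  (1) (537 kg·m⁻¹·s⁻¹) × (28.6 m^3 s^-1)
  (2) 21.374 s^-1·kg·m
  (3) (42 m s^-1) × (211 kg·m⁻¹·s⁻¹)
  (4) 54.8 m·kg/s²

Reference: [kg·m²·s⁻²] / [m] = kg·m·s⁻².
Each option:
  (1) [kg·m⁻¹·s⁻¹] · [m³·s⁻¹] = kg·m²·s⁻²
  (2) kg·m·s⁻¹
  (3) [m·s⁻¹] · [kg·m⁻¹·s⁻¹] = kg·s⁻²
  (4) kg·m·s⁻²  ← same
Only (4) matches kg·m·s⁻².

(4)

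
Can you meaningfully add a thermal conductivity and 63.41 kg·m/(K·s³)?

Yes

Dimensions:
  a thermal conductivity:  [thermal conductivity] = kg·m·s⁻³·K⁻¹
  63.41 kg·m/(K·s³):  kg·m·s⁻³·K⁻¹
Both are kg·m·s⁻³·K⁻¹, so they have the same dimensions and can be added.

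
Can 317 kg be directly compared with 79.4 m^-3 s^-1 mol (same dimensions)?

No

Work out the base dimensions of each:
  317 kg:  kg
  79.4 m^-3 s^-1 mol:  m⁻³·s⁻¹·mol
kg ≠ m⁻³·s⁻¹·mol, so they cannot be added.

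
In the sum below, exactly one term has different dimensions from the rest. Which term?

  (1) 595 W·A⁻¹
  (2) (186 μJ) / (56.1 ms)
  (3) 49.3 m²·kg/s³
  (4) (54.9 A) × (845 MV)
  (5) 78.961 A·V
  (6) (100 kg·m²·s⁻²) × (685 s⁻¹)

(1)

Work out the base dimensions of each:
  (1) W·A⁻¹ = J·s⁻¹·A⁻¹ = kg·m²·s⁻³·A⁻¹
  (2) [kg·m²·s⁻²] / [s] = kg·m²·s⁻³
  (3) kg·m²·s⁻³
  (4) [A] · [kg·m²·s⁻³·A⁻¹] = kg·m²·s⁻³
  (5) V·A = J·C⁻¹·A = kg·m²·s⁻³
  (6) [kg·m²·s⁻²] · [s⁻¹] = kg·m²·s⁻³
All reduce to kg·m²·s⁻³ except (1), which is kg·m²·s⁻³·A⁻¹.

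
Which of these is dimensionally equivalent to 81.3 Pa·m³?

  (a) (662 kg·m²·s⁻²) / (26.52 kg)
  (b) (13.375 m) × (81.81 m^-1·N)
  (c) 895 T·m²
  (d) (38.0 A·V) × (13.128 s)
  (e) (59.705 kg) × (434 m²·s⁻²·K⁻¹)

Reference: Pa·m³ = N·m⁻²·m³ = kg·m²·s⁻².
Each option:
  (a) [kg·m²·s⁻²] / [kg] = m²·s⁻²
  (b) [m] · [kg·s⁻²] = kg·m·s⁻²
  (c) T·m² = Wb·m⁻²·m² = kg·m²·s⁻²·A⁻¹
  (d) [kg·m²·s⁻³] · [s] = kg·m²·s⁻²  ← same
  (e) [kg] · [m²·s⁻²·K⁻¹] = kg·m²·s⁻²·K⁻¹
Only (d) matches kg·m²·s⁻².

(d)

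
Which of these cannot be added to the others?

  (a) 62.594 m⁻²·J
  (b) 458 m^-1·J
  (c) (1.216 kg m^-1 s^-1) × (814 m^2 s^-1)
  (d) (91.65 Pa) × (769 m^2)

Dimensions:
  (a) J·m⁻² = N·m·m⁻² = kg·s⁻²
  (b) J·m⁻¹ = N·m·m⁻¹ = kg·m·s⁻²
  (c) [kg·m⁻¹·s⁻¹] · [m²·s⁻¹] = kg·m·s⁻²
  (d) [kg·m⁻¹·s⁻²] · [m²] = kg·m·s⁻²
All reduce to kg·m·s⁻² except (a), which is kg·s⁻².

(a)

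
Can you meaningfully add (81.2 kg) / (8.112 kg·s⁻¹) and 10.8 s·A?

In SI base units:
  (81.2 kg) / (8.112 kg·s⁻¹):  [kg] / [kg·s⁻¹] = s
  10.8 s·A:  A·s = s·A
s ≠ s·A, so they cannot be added.

No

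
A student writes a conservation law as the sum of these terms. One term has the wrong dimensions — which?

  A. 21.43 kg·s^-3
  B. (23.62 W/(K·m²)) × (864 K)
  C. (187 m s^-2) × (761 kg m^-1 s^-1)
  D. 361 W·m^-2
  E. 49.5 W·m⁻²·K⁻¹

E.

Dimensions:
  A. kg·s⁻³
  B. [kg·s⁻³·K⁻¹] · [K] = kg·s⁻³
  C. [m·s⁻²] · [kg·m⁻¹·s⁻¹] = kg·s⁻³
  D. W·m⁻² = J·s⁻¹·m⁻² = kg·s⁻³
  E. W·m⁻²·K⁻¹ = J·s⁻¹·m⁻²·K⁻¹ = kg·s⁻³·K⁻¹
All reduce to kg·s⁻³ except E., which is kg·s⁻³·K⁻¹.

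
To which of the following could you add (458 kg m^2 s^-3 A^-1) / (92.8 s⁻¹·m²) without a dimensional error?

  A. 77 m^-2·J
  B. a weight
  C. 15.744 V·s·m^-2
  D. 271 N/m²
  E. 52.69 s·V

C.

Reference: [kg·m²·s⁻³·A⁻¹] / [m²·s⁻¹] = kg·s⁻²·A⁻¹.
Each option:
  A. J·m⁻² = N·m·m⁻² = kg·s⁻²
  B. [weight] = kg·m·s⁻²
  C. V·s·m⁻² = J·C⁻¹·s·m⁻² = kg·s⁻²·A⁻¹  ← same
  D. N·m⁻² = kg·m·s⁻²·m⁻² = kg·m⁻¹·s⁻²
  E. V·s = J·C⁻¹·s = kg·m²·s⁻²·A⁻¹
Only C. matches kg·s⁻²·A⁻¹.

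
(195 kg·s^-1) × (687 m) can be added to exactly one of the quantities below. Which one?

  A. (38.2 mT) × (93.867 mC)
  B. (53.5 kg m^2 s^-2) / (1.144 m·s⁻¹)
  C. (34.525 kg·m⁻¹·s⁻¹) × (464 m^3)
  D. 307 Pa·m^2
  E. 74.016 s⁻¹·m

Reference: [kg·s⁻¹] · [m] = kg·m·s⁻¹.
Each option:
  A. [kg·s⁻²·A⁻¹] · [s·A] = kg·s⁻¹
  B. [kg·m²·s⁻²] / [m·s⁻¹] = kg·m·s⁻¹  ← same
  C. [kg·m⁻¹·s⁻¹] · [m³] = kg·m²·s⁻¹
  D. Pa·m² = N·m⁻²·m² = kg·m·s⁻²
  E. m·s⁻¹
Only B. matches kg·m·s⁻¹.

B.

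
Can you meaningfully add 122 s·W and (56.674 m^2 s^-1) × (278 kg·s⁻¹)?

Yes

Expand each in SI base units:
  122 s·W:  W·s = J·s⁻¹·s = kg·m²·s⁻²
  (56.674 m^2 s^-1) × (278 kg·s⁻¹):  [m²·s⁻¹] · [kg·s⁻¹] = kg·m²·s⁻²
Both are kg·m²·s⁻², so they have the same dimensions and can be added.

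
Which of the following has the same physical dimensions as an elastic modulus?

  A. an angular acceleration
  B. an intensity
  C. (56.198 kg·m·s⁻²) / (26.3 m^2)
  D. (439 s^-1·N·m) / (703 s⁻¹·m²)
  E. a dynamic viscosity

Reference: [elastic modulus] = kg·m⁻¹·s⁻².
Each option:
  A. [angular acceleration] = s⁻²
  B. [intensity] = kg·s⁻³
  C. [kg·m·s⁻²] / [m²] = kg·m⁻¹·s⁻²  ← same
  D. [kg·m²·s⁻³] / [m²·s⁻¹] = kg·s⁻²
  E. [dynamic viscosity] = kg·m⁻¹·s⁻¹
Only C. matches kg·m⁻¹·s⁻².

C.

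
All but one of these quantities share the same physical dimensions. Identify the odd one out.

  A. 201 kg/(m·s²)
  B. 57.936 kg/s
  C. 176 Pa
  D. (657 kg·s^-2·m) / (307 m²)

Work out the base dimensions of each:
  A. kg·m⁻¹·s⁻²
  B. kg·s⁻¹
  C. Pa = N·m⁻² = kg·m⁻¹·s⁻²
  D. [kg·m·s⁻²] / [m²] = kg·m⁻¹·s⁻²
All reduce to kg·m⁻¹·s⁻² except B., which is kg·s⁻¹.

B.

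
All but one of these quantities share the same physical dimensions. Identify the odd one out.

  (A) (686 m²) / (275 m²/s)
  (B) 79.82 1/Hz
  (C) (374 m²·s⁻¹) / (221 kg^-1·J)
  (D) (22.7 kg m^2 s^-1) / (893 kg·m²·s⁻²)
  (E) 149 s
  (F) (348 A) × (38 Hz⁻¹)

(F)

Work out the base dimensions of each:
  (A) [m²] / [m²·s⁻¹] = s
  (B) Hz⁻¹ = (s⁻¹)⁻¹ = s
  (C) [m²·s⁻¹] / [m²·s⁻²] = s
  (D) [kg·m²·s⁻¹] / [kg·m²·s⁻²] = s
  (E) s
  (F) [A] · [s] = s·A
All reduce to s except (F), which is s·A.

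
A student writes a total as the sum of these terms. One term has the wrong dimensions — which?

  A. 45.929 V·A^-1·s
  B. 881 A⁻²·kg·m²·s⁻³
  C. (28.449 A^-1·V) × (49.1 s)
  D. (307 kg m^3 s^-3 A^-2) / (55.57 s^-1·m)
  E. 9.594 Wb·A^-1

Work out the base dimensions of each:
  A. V·s·A⁻¹ = J·C⁻¹·s·A⁻¹ = kg·m²·s⁻²·A⁻²
  B. kg·m²·s⁻³·A⁻²
  C. [kg·m²·s⁻³·A⁻²] · [s] = kg·m²·s⁻²·A⁻²
  D. [kg·m³·s⁻³·A⁻²] / [m·s⁻¹] = kg·m²·s⁻²·A⁻²
  E. Wb·A⁻¹ = V·s·A⁻¹ = kg·m²·s⁻²·A⁻²
All reduce to kg·m²·s⁻²·A⁻² except B., which is kg·m²·s⁻³·A⁻².

B.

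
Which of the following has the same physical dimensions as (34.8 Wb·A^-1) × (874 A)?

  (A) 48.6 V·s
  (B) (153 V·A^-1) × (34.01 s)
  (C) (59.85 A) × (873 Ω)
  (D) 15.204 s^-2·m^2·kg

Reference: [kg·m²·s⁻²·A⁻²] · [A] = kg·m²·s⁻²·A⁻¹.
Each option:
  (A) V·s = J·C⁻¹·s = kg·m²·s⁻²·A⁻¹  ← same
  (B) [kg·m²·s⁻³·A⁻²] · [s] = kg·m²·s⁻²·A⁻²
  (C) [A] · [kg·m²·s⁻³·A⁻²] = kg·m²·s⁻³·A⁻¹
  (D) kg·m²·s⁻²
Only (A) matches kg·m²·s⁻²·A⁻¹.

(A)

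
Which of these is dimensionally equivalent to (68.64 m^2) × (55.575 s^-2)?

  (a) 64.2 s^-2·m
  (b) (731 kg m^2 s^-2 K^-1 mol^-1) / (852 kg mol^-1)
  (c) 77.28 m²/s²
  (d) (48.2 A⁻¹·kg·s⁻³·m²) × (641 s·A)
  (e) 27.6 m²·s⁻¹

Reference: [m²] · [s⁻²] = m²·s⁻².
Each option:
  (a) m·s⁻²
  (b) [kg·m²·s⁻²·K⁻¹·mol⁻¹] / [kg·mol⁻¹] = m²·s⁻²·K⁻¹
  (c) m²·s⁻²  ← same
  (d) [kg·m²·s⁻³·A⁻¹] · [s·A] = kg·m²·s⁻²
  (e) m²·s⁻¹
Only (c) matches m²·s⁻².

(c)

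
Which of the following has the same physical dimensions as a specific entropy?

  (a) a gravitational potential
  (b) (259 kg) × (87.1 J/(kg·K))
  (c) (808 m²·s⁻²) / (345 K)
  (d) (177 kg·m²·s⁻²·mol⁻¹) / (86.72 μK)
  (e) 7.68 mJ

Reference: [specific entropy] = m²·s⁻²·K⁻¹.
Each option:
  (a) [gravitational potential] = m²·s⁻²
  (b) [kg] · [m²·s⁻²·K⁻¹] = kg·m²·s⁻²·K⁻¹
  (c) [m²·s⁻²] / [K] = m²·s⁻²·K⁻¹  ← same
  (d) [kg·m²·s⁻²·mol⁻¹] / [K] = kg·m²·s⁻²·K⁻¹·mol⁻¹
  (e) J = N·m = kg·m²·s⁻²
Only (c) matches m²·s⁻²·K⁻¹.

(c)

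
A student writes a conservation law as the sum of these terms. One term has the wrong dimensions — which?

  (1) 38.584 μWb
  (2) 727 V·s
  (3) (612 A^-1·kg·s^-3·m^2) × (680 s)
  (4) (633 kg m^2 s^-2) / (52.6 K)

(4)

In SI base units:
  (1) Wb = V·s = kg·m²·s⁻²·A⁻¹
  (2) V·s = J·C⁻¹·s = kg·m²·s⁻²·A⁻¹
  (3) [kg·m²·s⁻³·A⁻¹] · [s] = kg·m²·s⁻²·A⁻¹
  (4) [kg·m²·s⁻²] / [K] = kg·m²·s⁻²·K⁻¹
All reduce to kg·m²·s⁻²·A⁻¹ except (4), which is kg·m²·s⁻²·K⁻¹.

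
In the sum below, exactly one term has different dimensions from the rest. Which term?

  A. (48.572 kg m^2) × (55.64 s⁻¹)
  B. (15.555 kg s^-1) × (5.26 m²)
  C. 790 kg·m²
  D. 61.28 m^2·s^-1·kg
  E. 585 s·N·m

C.

In SI base units:
  A. [kg·m²] · [s⁻¹] = kg·m²·s⁻¹
  B. [kg·s⁻¹] · [m²] = kg·m²·s⁻¹
  C. kg·m²
  D. kg·m²·s⁻¹
  E. N·m·s = kg·m·s⁻²·m·s = kg·m²·s⁻¹
All reduce to kg·m²·s⁻¹ except C., which is kg·m².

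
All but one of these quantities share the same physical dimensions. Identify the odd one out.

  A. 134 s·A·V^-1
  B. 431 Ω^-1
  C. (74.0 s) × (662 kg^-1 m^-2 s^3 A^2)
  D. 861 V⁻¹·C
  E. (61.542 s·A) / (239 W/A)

Work out the base dimensions of each:
  A. A·s·V⁻¹ = A·s·(J·C⁻¹)⁻¹ = kg⁻¹·m⁻²·s⁴·A²
  B. Ω⁻¹ = (V·A⁻¹)⁻¹ = kg⁻¹·m⁻²·s³·A²
  C. [s] · [kg⁻¹·m⁻²·s³·A²] = kg⁻¹·m⁻²·s⁴·A²
  D. C·V⁻¹ = s·A·(J·C⁻¹)⁻¹ = kg⁻¹·m⁻²·s⁴·A²
  E. [s·A] / [kg·m²·s⁻³·A⁻¹] = kg⁻¹·m⁻²·s⁴·A²
All reduce to kg⁻¹·m⁻²·s⁴·A² except B., which is kg⁻¹·m⁻²·s³·A².

B.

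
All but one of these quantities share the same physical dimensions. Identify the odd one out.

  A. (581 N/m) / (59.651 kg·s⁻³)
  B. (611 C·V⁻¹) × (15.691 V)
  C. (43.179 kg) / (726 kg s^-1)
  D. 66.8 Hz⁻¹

B.

Work out the base dimensions of each:
  A. [kg·s⁻²] / [kg·s⁻³] = s
  B. [kg⁻¹·m⁻²·s⁴·A²] · [kg·m²·s⁻³·A⁻¹] = s·A
  C. [kg] / [kg·s⁻¹] = s
  D. Hz⁻¹ = (s⁻¹)⁻¹ = s
All reduce to s except B., which is s·A.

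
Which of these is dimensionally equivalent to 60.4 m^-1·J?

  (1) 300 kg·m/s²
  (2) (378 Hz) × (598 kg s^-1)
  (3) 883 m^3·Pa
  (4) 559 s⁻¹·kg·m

Reference: J·m⁻¹ = N·m·m⁻¹ = kg·m·s⁻².
Each option:
  (1) kg·m·s⁻²  ← same
  (2) [s⁻¹] · [kg·s⁻¹] = kg·s⁻²
  (3) Pa·m³ = N·m⁻²·m³ = kg·m²·s⁻²
  (4) kg·m·s⁻¹
Only (1) matches kg·m·s⁻².

(1)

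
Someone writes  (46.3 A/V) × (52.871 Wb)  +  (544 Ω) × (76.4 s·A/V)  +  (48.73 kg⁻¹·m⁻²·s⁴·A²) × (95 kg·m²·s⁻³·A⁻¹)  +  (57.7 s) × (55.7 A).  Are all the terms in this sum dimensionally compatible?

Expand each in SI base units:
  (46.3 A/V) × (52.871 Wb):  [kg⁻¹·m⁻²·s³·A²] · [kg·m²·s⁻²·A⁻¹] = s·A
  (544 Ω) × (76.4 s·A/V):  [kg·m²·s⁻³·A⁻²] · [kg⁻¹·m⁻²·s⁴·A²] = s
  (48.73 kg⁻¹·m⁻²·s⁴·A²) × (95 kg·m²·s⁻³·A⁻¹):  [kg⁻¹·m⁻²·s⁴·A²] · [kg·m²·s⁻³·A⁻¹] = s·A
  (57.7 s) × (55.7 A):  [s] · [A] = s·A
The terms do not share a single dimension (s vs s·A).

No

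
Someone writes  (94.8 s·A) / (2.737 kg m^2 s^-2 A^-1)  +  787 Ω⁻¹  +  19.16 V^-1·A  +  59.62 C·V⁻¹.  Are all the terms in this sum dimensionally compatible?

Reduce each to base SI dimensions:
  (94.8 s·A) / (2.737 kg m^2 s^-2 A^-1):  [s·A] / [kg·m²·s⁻²·A⁻¹] = kg⁻¹·m⁻²·s³·A²
  787 Ω⁻¹:  Ω⁻¹ = (V·A⁻¹)⁻¹ = kg⁻¹·m⁻²·s³·A²
  19.16 V^-1·A:  A·V⁻¹ = A·(J·C⁻¹)⁻¹ = kg⁻¹·m⁻²·s³·A²
  59.62 C·V⁻¹:  C·V⁻¹ = s·A·(J·C⁻¹)⁻¹ = kg⁻¹·m⁻²·s⁴·A²
The terms do not share a single dimension (kg⁻¹·m⁻²·s³·A² vs kg⁻¹·m⁻²·s⁴·A²).

No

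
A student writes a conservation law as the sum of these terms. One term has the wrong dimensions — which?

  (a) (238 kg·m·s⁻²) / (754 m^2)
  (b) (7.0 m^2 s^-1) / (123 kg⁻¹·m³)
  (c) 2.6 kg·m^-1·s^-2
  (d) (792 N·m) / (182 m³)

(b)

Dimensions:
  (a) [kg·m·s⁻²] / [m²] = kg·m⁻¹·s⁻²
  (b) [m²·s⁻¹] / [kg⁻¹·m³] = kg·m⁻¹·s⁻¹
  (c) kg·m⁻¹·s⁻²
  (d) [kg·m²·s⁻²] / [m³] = kg·m⁻¹·s⁻²
All reduce to kg·m⁻¹·s⁻² except (b), which is kg·m⁻¹·s⁻¹.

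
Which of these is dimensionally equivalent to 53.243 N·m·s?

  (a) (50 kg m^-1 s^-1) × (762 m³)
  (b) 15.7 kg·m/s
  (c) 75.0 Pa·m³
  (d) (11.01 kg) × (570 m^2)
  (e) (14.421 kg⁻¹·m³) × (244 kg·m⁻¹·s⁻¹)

(a)

Reference: N·m·s = kg·m·s⁻²·m·s = kg·m²·s⁻¹.
Each option:
  (a) [kg·m⁻¹·s⁻¹] · [m³] = kg·m²·s⁻¹  ← same
  (b) kg·m·s⁻¹
  (c) Pa·m³ = N·m⁻²·m³ = kg·m²·s⁻²
  (d) [kg] · [m²] = kg·m²
  (e) [kg⁻¹·m³] · [kg·m⁻¹·s⁻¹] = m²·s⁻¹
Only (a) matches kg·m²·s⁻¹.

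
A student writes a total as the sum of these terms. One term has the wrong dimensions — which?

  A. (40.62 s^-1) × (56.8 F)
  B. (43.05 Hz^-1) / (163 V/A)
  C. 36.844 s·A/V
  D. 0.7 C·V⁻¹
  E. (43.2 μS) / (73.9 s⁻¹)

Reduce each to base SI dimensions:
  A. [s⁻¹] · [kg⁻¹·m⁻²·s⁴·A²] = kg⁻¹·m⁻²·s³·A²
  B. [s] / [kg·m²·s⁻³·A⁻²] = kg⁻¹·m⁻²·s⁴·A²
  C. A·s·V⁻¹ = A·s·(J·C⁻¹)⁻¹ = kg⁻¹·m⁻²·s⁴·A²
  D. C·V⁻¹ = s·A·(J·C⁻¹)⁻¹ = kg⁻¹·m⁻²·s⁴·A²
  E. [kg⁻¹·m⁻²·s³·A²] / [s⁻¹] = kg⁻¹·m⁻²·s⁴·A²
All reduce to kg⁻¹·m⁻²·s⁴·A² except A., which is kg⁻¹·m⁻²·s³·A².

A.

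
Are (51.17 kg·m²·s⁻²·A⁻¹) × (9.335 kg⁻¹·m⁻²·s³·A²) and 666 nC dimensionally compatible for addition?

Yes

Work out the base dimensions of each:
  (51.17 kg·m²·s⁻²·A⁻¹) × (9.335 kg⁻¹·m⁻²·s³·A²):  [kg·m²·s⁻²·A⁻¹] · [kg⁻¹·m⁻²·s³·A²] = s·A
  666 nC:  C = s·A
Both are s·A, so they have the same dimensions and can be added.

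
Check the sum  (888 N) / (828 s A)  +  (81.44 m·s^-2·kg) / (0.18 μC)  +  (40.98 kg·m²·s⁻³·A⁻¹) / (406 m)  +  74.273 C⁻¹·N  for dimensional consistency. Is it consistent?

Yes

Work out the base dimensions of each:
  (888 N) / (828 s A):  [kg·m·s⁻²] / [s·A] = kg·m·s⁻³·A⁻¹
  (81.44 m·s^-2·kg) / (0.18 μC):  [kg·m·s⁻²] / [s·A] = kg·m·s⁻³·A⁻¹
  (40.98 kg·m²·s⁻³·A⁻¹) / (406 m):  [kg·m²·s⁻³·A⁻¹] / [m] = kg·m·s⁻³·A⁻¹
  74.273 C⁻¹·N:  N·C⁻¹ = kg·m·s⁻²·(s·A)⁻¹ = kg·m·s⁻³·A⁻¹
Every term reduces to kg·m·s⁻³·A⁻¹.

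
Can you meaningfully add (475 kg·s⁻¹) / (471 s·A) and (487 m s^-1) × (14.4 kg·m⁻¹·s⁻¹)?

In SI base units:
  (475 kg·s⁻¹) / (471 s·A):  [kg·s⁻¹] / [s·A] = kg·s⁻²·A⁻¹
  (487 m s^-1) × (14.4 kg·m⁻¹·s⁻¹):  [m·s⁻¹] · [kg·m⁻¹·s⁻¹] = kg·s⁻²
kg·s⁻²·A⁻¹ ≠ kg·s⁻², so they cannot be added.

No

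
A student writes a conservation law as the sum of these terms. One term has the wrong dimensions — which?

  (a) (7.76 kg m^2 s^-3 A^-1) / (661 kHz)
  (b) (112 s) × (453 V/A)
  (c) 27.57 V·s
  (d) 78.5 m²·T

Expand each in SI base units:
  (a) [kg·m²·s⁻³·A⁻¹] / [s⁻¹] = kg·m²·s⁻²·A⁻¹
  (b) [s] · [kg·m²·s⁻³·A⁻²] = kg·m²·s⁻²·A⁻²
  (c) V·s = J·C⁻¹·s = kg·m²·s⁻²·A⁻¹
  (d) T·m² = Wb·m⁻²·m² = kg·m²·s⁻²·A⁻¹
All reduce to kg·m²·s⁻²·A⁻¹ except (b), which is kg·m²·s⁻²·A⁻².

(b)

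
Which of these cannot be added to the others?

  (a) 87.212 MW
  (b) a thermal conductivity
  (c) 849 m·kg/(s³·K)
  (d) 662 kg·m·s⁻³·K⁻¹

Work out the base dimensions of each:
  (a) W = J·s⁻¹ = kg·m²·s⁻³
  (b) [thermal conductivity] = kg·m·s⁻³·K⁻¹
  (c) kg·m·s⁻³·K⁻¹
  (d) kg·m·s⁻³·K⁻¹
All reduce to kg·m·s⁻³·K⁻¹ except (a), which is kg·m²·s⁻³.

(a)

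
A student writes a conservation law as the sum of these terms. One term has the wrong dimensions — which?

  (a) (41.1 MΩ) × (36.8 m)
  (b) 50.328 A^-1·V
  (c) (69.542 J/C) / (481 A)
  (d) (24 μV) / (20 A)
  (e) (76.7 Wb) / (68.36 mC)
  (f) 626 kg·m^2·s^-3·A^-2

Expand each in SI base units:
  (a) [kg·m²·s⁻³·A⁻²] · [m] = kg·m³·s⁻³·A⁻²
  (b) V·A⁻¹ = J·C⁻¹·A⁻¹ = kg·m²·s⁻³·A⁻²
  (c) [kg·m²·s⁻³·A⁻¹] / [A] = kg·m²·s⁻³·A⁻²
  (d) [kg·m²·s⁻³·A⁻¹] / [A] = kg·m²·s⁻³·A⁻²
  (e) [kg·m²·s⁻²·A⁻¹] / [s·A] = kg·m²·s⁻³·A⁻²
  (f) kg·m²·s⁻³·A⁻²
All reduce to kg·m²·s⁻³·A⁻² except (a), which is kg·m³·s⁻³·A⁻².

(a)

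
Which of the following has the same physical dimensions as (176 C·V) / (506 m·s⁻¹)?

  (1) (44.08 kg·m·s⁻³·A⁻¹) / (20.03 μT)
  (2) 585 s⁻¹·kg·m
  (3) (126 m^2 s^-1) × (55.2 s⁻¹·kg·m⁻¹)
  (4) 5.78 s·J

(2)

Reference: [kg·m²·s⁻²] / [m·s⁻¹] = kg·m·s⁻¹.
Each option:
  (1) [kg·m·s⁻³·A⁻¹] / [kg·s⁻²·A⁻¹] = m·s⁻¹
  (2) kg·m·s⁻¹  ← same
  (3) [m²·s⁻¹] · [kg·m⁻¹·s⁻¹] = kg·m·s⁻²
  (4) J·s = N·m·s = kg·m²·s⁻¹
Only (2) matches kg·m·s⁻¹.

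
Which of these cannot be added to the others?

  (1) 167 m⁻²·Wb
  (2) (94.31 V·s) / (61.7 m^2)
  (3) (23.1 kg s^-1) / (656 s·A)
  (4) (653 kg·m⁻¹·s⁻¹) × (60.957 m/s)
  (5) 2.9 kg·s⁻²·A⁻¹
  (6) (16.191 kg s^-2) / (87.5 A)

Dimensions:
  (1) Wb·m⁻² = V·s·m⁻² = kg·s⁻²·A⁻¹
  (2) [kg·m²·s⁻²·A⁻¹] / [m²] = kg·s⁻²·A⁻¹
  (3) [kg·s⁻¹] / [s·A] = kg·s⁻²·A⁻¹
  (4) [kg·m⁻¹·s⁻¹] · [m·s⁻¹] = kg·s⁻²
  (5) kg·s⁻²·A⁻¹
  (6) [kg·s⁻²] / [A] = kg·s⁻²·A⁻¹
All reduce to kg·s⁻²·A⁻¹ except (4), which is kg·s⁻².

(4)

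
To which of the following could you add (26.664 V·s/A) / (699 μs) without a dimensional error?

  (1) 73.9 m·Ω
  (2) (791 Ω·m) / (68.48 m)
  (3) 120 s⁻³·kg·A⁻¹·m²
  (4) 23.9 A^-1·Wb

Reference: [kg·m²·s⁻²·A⁻²] / [s] = kg·m²·s⁻³·A⁻².
Each option:
  (1) Ω·m = V·A⁻¹·m = kg·m³·s⁻³·A⁻²
  (2) [kg·m³·s⁻³·A⁻²] / [m] = kg·m²·s⁻³·A⁻²  ← same
  (3) kg·m²·s⁻³·A⁻¹
  (4) Wb·A⁻¹ = V·s·A⁻¹ = kg·m²·s⁻²·A⁻²
Only (2) matches kg·m²·s⁻³·A⁻².

(2)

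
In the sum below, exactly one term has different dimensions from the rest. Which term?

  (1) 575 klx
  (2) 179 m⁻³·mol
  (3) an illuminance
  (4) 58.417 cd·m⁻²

Expand each in SI base units:
  (1) lx = lm·m⁻² = m⁻²·cd
  (2) m⁻³·mol
  (3) [illuminance] = m⁻²·cd
  (4) cd·m⁻² = m⁻²·cd
All reduce to m⁻²·cd except (2), which is m⁻³·mol.

(2)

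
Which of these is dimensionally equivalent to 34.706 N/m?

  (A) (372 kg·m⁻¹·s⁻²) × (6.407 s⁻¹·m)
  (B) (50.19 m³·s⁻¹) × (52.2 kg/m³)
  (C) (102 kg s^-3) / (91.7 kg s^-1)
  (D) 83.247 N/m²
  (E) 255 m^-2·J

Reference: N·m⁻¹ = kg·m·s⁻²·m⁻¹ = kg·s⁻².
Each option:
  (A) [kg·m⁻¹·s⁻²] · [m·s⁻¹] = kg·s⁻³
  (B) [m³·s⁻¹] · [kg·m⁻³] = kg·s⁻¹
  (C) [kg·s⁻³] / [kg·s⁻¹] = s⁻²
  (D) N·m⁻² = kg·m·s⁻²·m⁻² = kg·m⁻¹·s⁻²
  (E) J·m⁻² = N·m·m⁻² = kg·s⁻²  ← same
Only (E) matches kg·s⁻².

(E)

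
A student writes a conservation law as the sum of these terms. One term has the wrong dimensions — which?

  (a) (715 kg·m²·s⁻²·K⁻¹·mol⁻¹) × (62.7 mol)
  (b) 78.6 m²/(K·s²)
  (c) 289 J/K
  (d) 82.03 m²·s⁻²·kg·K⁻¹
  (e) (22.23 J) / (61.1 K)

Reduce each to base SI dimensions:
  (a) [kg·m²·s⁻²·K⁻¹·mol⁻¹] · [mol] = kg·m²·s⁻²·K⁻¹
  (b) m²·s⁻²·K⁻¹
  (c) J·K⁻¹ = N·m·K⁻¹ = kg·m²·s⁻²·K⁻¹
  (d) kg·m²·s⁻²·K⁻¹
  (e) [kg·m²·s⁻²] / [K] = kg·m²·s⁻²·K⁻¹
All reduce to kg·m²·s⁻²·K⁻¹ except (b), which is m²·s⁻²·K⁻¹.

(b)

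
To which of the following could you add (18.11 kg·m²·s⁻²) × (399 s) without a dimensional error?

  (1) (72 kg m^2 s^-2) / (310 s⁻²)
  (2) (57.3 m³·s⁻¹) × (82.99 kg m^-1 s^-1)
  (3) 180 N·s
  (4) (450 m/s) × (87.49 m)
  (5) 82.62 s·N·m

(5)

Reference: [kg·m²·s⁻²] · [s] = kg·m²·s⁻¹.
Each option:
  (1) [kg·m²·s⁻²] / [s⁻²] = kg·m²
  (2) [m³·s⁻¹] · [kg·m⁻¹·s⁻¹] = kg·m²·s⁻²
  (3) N·s = kg·m·s⁻²·s = kg·m·s⁻¹
  (4) [m·s⁻¹] · [m] = m²·s⁻¹
  (5) N·m·s = kg·m·s⁻²·m·s = kg·m²·s⁻¹  ← same
Only (5) matches kg·m²·s⁻¹.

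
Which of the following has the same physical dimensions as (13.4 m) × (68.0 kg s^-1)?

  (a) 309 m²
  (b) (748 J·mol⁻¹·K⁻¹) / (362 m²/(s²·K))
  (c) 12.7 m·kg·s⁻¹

Reference: [m] · [kg·s⁻¹] = kg·m·s⁻¹.
Each option:
  (a) m²
  (b) [kg·m²·s⁻²·K⁻¹·mol⁻¹] / [m²·s⁻²·K⁻¹] = kg·mol⁻¹
  (c) kg·m·s⁻¹  ← same
Only (c) matches kg·m·s⁻¹.

(c)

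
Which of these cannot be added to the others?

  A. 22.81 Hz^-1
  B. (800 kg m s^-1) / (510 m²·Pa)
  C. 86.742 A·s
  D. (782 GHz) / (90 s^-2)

C.

In SI base units:
  A. Hz⁻¹ = (s⁻¹)⁻¹ = s
  B. [kg·m·s⁻¹] / [kg·m·s⁻²] = s
  C. A·s = s·A
  D. [s⁻¹] / [s⁻²] = s
All reduce to s except C., which is s·A.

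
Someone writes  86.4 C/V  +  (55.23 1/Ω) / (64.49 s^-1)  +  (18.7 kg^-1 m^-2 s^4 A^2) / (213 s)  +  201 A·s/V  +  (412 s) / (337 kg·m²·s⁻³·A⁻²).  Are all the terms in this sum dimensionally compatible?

No

Expand each in SI base units:
  86.4 C/V:  C·V⁻¹ = s·A·(J·C⁻¹)⁻¹ = kg⁻¹·m⁻²·s⁴·A²
  (55.23 1/Ω) / (64.49 s^-1):  [kg⁻¹·m⁻²·s³·A²] / [s⁻¹] = kg⁻¹·m⁻²·s⁴·A²
  (18.7 kg^-1 m^-2 s^4 A^2) / (213 s):  [kg⁻¹·m⁻²·s⁴·A²] / [s] = kg⁻¹·m⁻²·s³·A²
  201 A·s/V:  A·s·V⁻¹ = A·s·(J·C⁻¹)⁻¹ = kg⁻¹·m⁻²·s⁴·A²
  (412 s) / (337 kg·m²·s⁻³·A⁻²):  [s] / [kg·m²·s⁻³·A⁻²] = kg⁻¹·m⁻²·s⁴·A²
The terms do not share a single dimension (kg⁻¹·m⁻²·s³·A² vs kg⁻¹·m⁻²·s⁴·A²).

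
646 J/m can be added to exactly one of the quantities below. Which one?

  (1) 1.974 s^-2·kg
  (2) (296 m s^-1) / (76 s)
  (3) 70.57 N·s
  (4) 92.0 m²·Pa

(4)

Reference: J·m⁻¹ = N·m·m⁻¹ = kg·m·s⁻².
Each option:
  (1) kg·s⁻²
  (2) [m·s⁻¹] / [s] = m·s⁻²
  (3) N·s = kg·m·s⁻²·s = kg·m·s⁻¹
  (4) Pa·m² = N·m⁻²·m² = kg·m·s⁻²  ← same
Only (4) matches kg·m·s⁻².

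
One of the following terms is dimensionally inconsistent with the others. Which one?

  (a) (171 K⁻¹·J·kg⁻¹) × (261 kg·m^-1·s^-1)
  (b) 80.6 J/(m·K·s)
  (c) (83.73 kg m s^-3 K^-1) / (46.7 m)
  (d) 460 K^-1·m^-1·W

(c)

Reduce each to base SI dimensions:
  (a) [m²·s⁻²·K⁻¹] · [kg·m⁻¹·s⁻¹] = kg·m·s⁻³·K⁻¹
  (b) J·s⁻¹·m⁻¹·K⁻¹ = N·m·s⁻¹·m⁻¹·K⁻¹ = kg·m·s⁻³·K⁻¹
  (c) [kg·m·s⁻³·K⁻¹] / [m] = kg·s⁻³·K⁻¹
  (d) W·m⁻¹·K⁻¹ = J·s⁻¹·m⁻¹·K⁻¹ = kg·m·s⁻³·K⁻¹
All reduce to kg·m·s⁻³·K⁻¹ except (c), which is kg·s⁻³·K⁻¹.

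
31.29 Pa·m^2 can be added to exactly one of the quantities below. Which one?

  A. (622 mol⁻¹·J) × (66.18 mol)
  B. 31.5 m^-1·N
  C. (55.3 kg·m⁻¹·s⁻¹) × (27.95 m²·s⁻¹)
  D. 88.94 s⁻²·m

Reference: Pa·m² = N·m⁻²·m² = kg·m·s⁻².
Each option:
  A. [kg·m²·s⁻²·mol⁻¹] · [mol] = kg·m²·s⁻²
  B. N·m⁻¹ = kg·m·s⁻²·m⁻¹ = kg·s⁻²
  C. [kg·m⁻¹·s⁻¹] · [m²·s⁻¹] = kg·m·s⁻²  ← same
  D. m·s⁻²
Only C. matches kg·m·s⁻².

C.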